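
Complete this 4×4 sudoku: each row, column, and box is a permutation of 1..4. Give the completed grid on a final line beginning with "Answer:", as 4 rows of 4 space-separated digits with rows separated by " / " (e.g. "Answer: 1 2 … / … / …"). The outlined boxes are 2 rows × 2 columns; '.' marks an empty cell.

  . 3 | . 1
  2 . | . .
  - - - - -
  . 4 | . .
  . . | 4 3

Step 1. [r4c1∈{1}] nothing but 1 survives at r4c1, so r4c1=1.
Step 2. [r1c3∈{2}] r1c3 has the single candidate 2, so r1c3=2.
Step 3. [r3c3∈{1}] nothing but 1 survives at r3c3. So r3c3=1.
Step 4. [r3c1∈{3}] r3c1 has the single candidate 3, so r3c1=3.
Step 5. [r2c3∈{3}] r2c3 has the single candidate 3, so r2c3=3.
Step 6. [r2c2∈{1}] r2c2 is down to just 1. So r2c2=1.
Step 7. [r4c2∈{2}] r4c2 has the single candidate 2. So r4c2=2.
Step 8. [r2c4∈{4}] r2c4 is down to just 4, so r2c4=4.
Step 9. [r3c4∈{2}] r3c4's peers cover all but 2 ⇒ r3c4=2.
Step 10. [r1c1∈{4}] r1c1's peers cover all but 4, so r1c1=4.

Answer: 4 3 2 1 / 2 1 3 4 / 3 4 1 2 / 1 2 4 3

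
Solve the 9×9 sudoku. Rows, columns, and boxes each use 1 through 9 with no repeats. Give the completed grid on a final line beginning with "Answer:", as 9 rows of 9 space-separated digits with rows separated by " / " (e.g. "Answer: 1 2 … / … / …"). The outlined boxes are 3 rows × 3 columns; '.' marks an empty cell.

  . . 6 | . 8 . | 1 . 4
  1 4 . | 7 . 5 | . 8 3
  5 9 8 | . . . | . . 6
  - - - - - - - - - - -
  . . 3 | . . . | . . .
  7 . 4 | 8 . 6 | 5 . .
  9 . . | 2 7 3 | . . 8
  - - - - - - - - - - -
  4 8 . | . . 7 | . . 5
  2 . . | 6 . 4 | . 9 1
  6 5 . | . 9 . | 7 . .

Step 1. [r5c5∈{1}] nothing but 1 survives at r5c5 ⇒ r5c5=1.
Step 2. [r3c7∈{2}] r3c7's peers cover all but 2. So r3c7=2.
Step 3. [r9c9∈{2}] nothing but 2 survives at r9c9, so r9c9=2.
Step 4. [r8c2∈{3,7}] box 7 places 3 nowhere but r8c2, so r8c2=3.
Step 5. [r7c7∈{3,6}] 3 has one home in col 7: r7c7, so r7c7=3.
Step 6. [r4c6∈{9}] only 9 remains possible at r4c6, so r4c6=9.
Step 7. [r7c4∈{1}] r7c4's peers cover all but 1 ⇒ r7c4=1.
Step 8. [r3c5∈{3,4}] in col 5, 3 fits only at r3c5 ⇒ r3c5=3.
Step 9. [r4c5∈{4,5}] 4 has one home in col 5: r4c5 ⇒ r4c5=4.
Step 10. [r4c7∈{6}] r4c7's peers cover all but 6, so r4c7=6.
Step 11. [r5c2∈{2}] nothing but 2 survives at r5c2. So r5c2=2.
Step 12. [r4c2∈{1}] r4c2 is down to just 1. So r4c2=1.
Step 13. [r3c8∈{7}] only 7 remains possible at r3c8, so r3c8=7.
Step 14. [r9c8∈{4}] r9c8's peers cover all but 4, so r9c8=4.
Step 15. [r2c5∈{2,6}] across row 2, 6 lands solely at r2c5, so r2c5=6.
Step 16. [r4c1∈{8}] r4c1 is down to just 8, so r4c1=8.
Step 17. [r6c8∈{1}] only 1 remains possible at r6c8. So r6c8=1.
Step 18. [r1c6∈{2}] r1c6's peers cover all but 2, so r1c6=2.
Step 19. [r4c8∈{2}] only 2 remains possible at r4c8. So r4c8=2.
Step 20. [r3c4∈{4}] only 4 remains possible at r3c4, so r3c4=4.
Step 21. [r2c7∈{9}] r2c7's peers cover all but 9 ⇒ r2c7=9.
Step 22. [r7c8∈{6}] r7c8's peers cover all but 6 ⇒ r7c8=6.
Step 23. [r8c5∈{5}] nothing but 5 survives at r8c5, so r8c5=5.
Step 24. [r4c9∈{7}] r4c9 is down to just 7. So r4c9=7.
Step 25. [r2c3∈{2}] r2c3 has the single candidate 2. So r2c3=2.
Step 26. [r9c6∈{8}] r9c6 has the single candidate 8 ⇒ r9c6=8.
Step 27. [r8c7∈{8}] nothing but 8 survives at r8c7. So r8c7=8.
Step 28. [r1c8∈{5}] nothing but 5 survives at r1c8. So r1c8=5.
Step 29. [r5c9∈{9}] r5c9 is down to just 9 ⇒ r5c9=9.
Step 30. [r5c8∈{3}] r5c8's peers cover all but 3 ⇒ r5c8=3.
Step 31. [r7c5∈{2}] r7c5 has the single candidate 2. So r7c5=2.
Step 32. [r1c4∈{9}] r1c4 has the single candidate 9. So r1c4=9.
Step 33. [r7c3∈{9}] nothing but 9 survives at r7c3 ⇒ r7c3=9.
Step 34. [r4c4∈{5}] only 5 remains possible at r4c4 ⇒ r4c4=5.
Step 35. [r1c2∈{7}] nothing but 7 survives at r1c2 ⇒ r1c2=7.
Step 36. [r9c4∈{3}] nothing but 3 survives at r9c4 ⇒ r9c4=3.
Step 37. [r9c3∈{1}] r9c3 is down to just 1, so r9c3=1.
Step 38. [r6c3∈{5}] r6c3's peers cover all but 5. So r6c3=5.
Step 39. [r8c3∈{7}] only 7 remains possible at r8c3 ⇒ r8c3=7.
Step 40. [r1c1∈{3}] r1c1 is down to just 3 ⇒ r1c1=3.
Step 41. [r6c7∈{4}] r6c7 has the single candidate 4, so r6c7=4.
Step 42. [r6c2∈{6}] nothing but 6 survives at r6c2. So r6c2=6.
Step 43. [r3c6∈{1}] r3c6 has the single candidate 1 ⇒ r3c6=1.

Answer: 3 7 6 9 8 2 1 5 4 / 1 4 2 7 6 5 9 8 3 / 5 9 8 4 3 1 2 7 6 / 8 1 3 5 4 9 6 2 7 / 7 2 4 8 1 6 5 3 9 / 9 6 5 2 7 3 4 1 8 / 4 8 9 1 2 7 3 6 5 / 2 3 7 6 5 4 8 9 1 / 6 5 1 3 9 8 7 4 2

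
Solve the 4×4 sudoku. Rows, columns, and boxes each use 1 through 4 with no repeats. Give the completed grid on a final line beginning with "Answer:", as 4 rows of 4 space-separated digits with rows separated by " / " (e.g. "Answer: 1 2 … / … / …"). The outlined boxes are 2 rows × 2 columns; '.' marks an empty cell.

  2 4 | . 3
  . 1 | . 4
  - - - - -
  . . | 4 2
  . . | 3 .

Step 1. [r3c1∈{1,3}] 1 has one home in row 3: r3c1. So r3c1=1.
Step 2. [r4c2∈{2}] r4c2's peers cover all but 2. So r4c2=2.
Step 3. [r2c1∈{3}] r2c1 has the single candidate 3, so r2c1=3.
Step 4. [r4c1∈{4}] r4c1 has the single candidate 4, so r4c1=4.
Step 5. [r3c2∈{3}] r3c2's peers cover all but 3, so r3c2=3.
Step 6. [r2c3∈{2}] nothing but 2 survives at r2c3. So r2c3=2.
Step 7. [r4c4∈{1}] r4c4 is down to just 1, so r4c4=1.
Step 8. [r1c3∈{1}] r1c3 has the single candidate 1. So r1c3=1.

Answer: 2 4 1 3 / 3 1 2 4 / 1 3 4 2 / 4 2 3 1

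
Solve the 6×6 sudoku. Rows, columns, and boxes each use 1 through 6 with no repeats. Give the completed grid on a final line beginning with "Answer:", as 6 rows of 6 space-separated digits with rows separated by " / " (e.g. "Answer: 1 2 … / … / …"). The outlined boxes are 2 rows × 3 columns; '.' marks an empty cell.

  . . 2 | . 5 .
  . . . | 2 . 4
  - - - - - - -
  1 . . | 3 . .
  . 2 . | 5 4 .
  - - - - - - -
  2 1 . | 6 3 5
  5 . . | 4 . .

Step 1. [r1c6∈{1,3,6}] 3 has one home in col 6: r1c6, so r1c6=3.
Step 2. [r2c5∈{1,6}] r2c5 is the only open cell in box 2 admitting 6 ⇒ r2c5=6.
Step 3. [r2c1∈{3}] r2c1's peers cover all but 3. So r2c1=3.
Step 4. [r4c1∈{6}] nothing but 6 survives at r4c1, so r4c1=6.
Step 5. [r3c5∈{2}] r3c5's peers cover all but 2. So r3c5=2.
Step 6. [r6c2∈{3,6}] col 2 places 3 nowhere but r6c2 ⇒ r6c2=3.
Step 7. [r2c2∈{5}] r2c2's peers cover all but 5, so r2c2=5.
Step 8. [r3c2∈{4}] only 4 remains possible at r3c2. So r3c2=4.
Step 9. [r6c6∈{1,2}] row 6 places 2 nowhere but r6c6. So r6c6=2.
Step 10. [r5c3∈{4}] r5c3 is down to just 4. So r5c3=4.
Step 11. [r2c3∈{1}] only 1 remains possible at r2c3, so r2c3=1.
Step 12. [r4c6∈{1}] nothing but 1 survives at r4c6, so r4c6=1.
Step 13. [r6c5∈{1}] r6c5's peers cover all but 1. So r6c5=1.
Step 14. [r1c1∈{4}] r1c1 is down to just 4, so r1c1=4.
Step 15. [r3c3∈{5}] r3c3 is down to just 5. So r3c3=5.
Step 16. [r1c4∈{1}] r1c4 is down to just 1. So r1c4=1.
Step 17. [r4c3∈{3}] r4c3 has the single candidate 3, so r4c3=3.
Step 18. [r1c2∈{6}] only 6 remains possible at r1c2, so r1c2=6.
Step 19. [r6c3∈{6}] r6c3 has the single candidate 6 ⇒ r6c3=6.
Step 20. [r3c6∈{6}] only 6 remains possible at r3c6, so r3c6=6.

Answer: 4 6 2 1 5 3 / 3 5 1 2 6 4 / 1 4 5 3 2 6 / 6 2 3 5 4 1 / 2 1 4 6 3 5 / 5 3 6 4 1 2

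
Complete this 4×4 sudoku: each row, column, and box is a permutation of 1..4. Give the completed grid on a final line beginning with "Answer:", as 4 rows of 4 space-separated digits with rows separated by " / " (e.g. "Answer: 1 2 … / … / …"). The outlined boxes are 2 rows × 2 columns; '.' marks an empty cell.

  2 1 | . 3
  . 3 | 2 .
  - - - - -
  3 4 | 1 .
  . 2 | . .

Step 1. [r4c4∈{4}] nothing but 4 survives at r4c4, so r4c4=4.
Step 2. [r2c4∈{1}] r2c4's peers cover all but 1 ⇒ r2c4=1.
Step 3. [r4c3∈{3}] r4c3 has the single candidate 3. So r4c3=3.
Step 4. [r1c3∈{4}] nothing but 4 survives at r1c3. So r1c3=4.
Step 5. [r2c1∈{4}] r2c1 has the single candidate 4. So r2c1=4.
Step 6. [r4c1∈{1}] only 1 remains possible at r4c1. So r4c1=1.
Step 7. [r3c4∈{2}] only 2 remains possible at r3c4. So r3c4=2.

Answer: 2 1 4 3 / 4 3 2 1 / 3 4 1 2 / 1 2 3 4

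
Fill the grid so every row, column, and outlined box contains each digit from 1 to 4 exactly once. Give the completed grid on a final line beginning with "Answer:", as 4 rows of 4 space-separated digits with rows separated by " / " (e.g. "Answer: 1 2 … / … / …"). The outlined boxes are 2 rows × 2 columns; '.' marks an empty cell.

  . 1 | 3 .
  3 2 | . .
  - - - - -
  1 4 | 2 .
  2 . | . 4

Step 1. [r2c4∈{1}] only 1 remains possible at r2c4 ⇒ r2c4=1.
Step 2. [r2c3∈{4}] nothing but 4 survives at r2c3 ⇒ r2c3=4.
Step 3. [r1c4∈{2}] r1c4 has the single candidate 2. So r1c4=2.
Step 4. [r4c2∈{3}] only 3 remains possible at r4c2. So r4c2=3.
Step 5. [r4c3∈{1}] nothing but 1 survives at r4c3. So r4c3=1.
Step 6. [r3c4∈{3}] only 3 remains possible at r3c4 ⇒ r3c4=3.
Step 7. [r1c1∈{4}] r1c1 has the single candidate 4 ⇒ r1c1=4.

Answer: 4 1 3 2 / 3 2 4 1 / 1 4 2 3 / 2 3 1 4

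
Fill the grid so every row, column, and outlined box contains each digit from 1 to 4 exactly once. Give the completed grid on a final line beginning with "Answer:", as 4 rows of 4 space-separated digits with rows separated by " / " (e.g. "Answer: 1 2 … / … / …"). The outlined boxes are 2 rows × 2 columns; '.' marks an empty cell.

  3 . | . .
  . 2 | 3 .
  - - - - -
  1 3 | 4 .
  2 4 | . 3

Step 1. [r2c4∈{1,4}] row 2 places 1 nowhere but r2c4. So r2c4=1.
Step 2. [r1c3∈{2}] nothing but 2 survives at r1c3, so r1c3=2.
Step 3. [r4c3∈{1}] nothing but 1 survives at r4c3. So r4c3=1.
Step 4. [r1c2∈{1}] nothing but 1 survives at r1c2, so r1c2=1.
Step 5. [r2c1∈{4}] r2c1 has the single candidate 4 ⇒ r2c1=4.
Step 6. [r3c4∈{2}] r3c4's peers cover all but 2 ⇒ r3c4=2.
Step 7. [r1c4∈{4}] only 4 remains possible at r1c4 ⇒ r1c4=4.

Answer: 3 1 2 4 / 4 2 3 1 / 1 3 4 2 / 2 4 1 3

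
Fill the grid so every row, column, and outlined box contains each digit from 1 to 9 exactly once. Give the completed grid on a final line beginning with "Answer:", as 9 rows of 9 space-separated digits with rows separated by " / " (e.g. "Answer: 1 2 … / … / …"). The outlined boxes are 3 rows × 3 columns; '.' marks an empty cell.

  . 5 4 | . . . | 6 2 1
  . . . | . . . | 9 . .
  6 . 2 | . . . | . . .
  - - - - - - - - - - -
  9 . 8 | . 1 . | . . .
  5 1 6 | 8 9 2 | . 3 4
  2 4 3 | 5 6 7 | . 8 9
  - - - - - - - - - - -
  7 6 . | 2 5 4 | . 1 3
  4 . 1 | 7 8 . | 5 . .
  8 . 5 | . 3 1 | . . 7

Step 1. [r3c2∈{3,7,8,9}] in box 1, 9 fits only at r3c2, so r3c2=9.
Step 2. [r3c7∈{3,4,7,8}] across col 7, 3 lands solely at r3c7. So r3c7=3.
Step 3. [r1c6∈{3,8,9}] 8 has one home in row 1: r1c6 ⇒ r1c6=8.
Step 4. [r4c2∈{7}] r4c2's peers cover all but 7. So r4c2=7.
Step 5. [r3c6∈{5}] r3c6 is down to just 5. So r3c6=5.
Step 6. [r1c1∈{3}] nothing but 3 survives at r1c1. So r1c1=3.
Step 7. [r8c6∈{6,9}] across col 6, 9 lands solely at r8c6, so r8c6=9.
Step 8. [r4c4∈{3,4}] in row 4, 4 fits only at r4c4. So r4c4=4.
Step 9. [r2c4∈{1,3,6}] in col 4, 3 fits only at r2c4, so r2c4=3.
Step 10. [r8c8∈{6}] r8c8 is down to just 6, so r8c8=6.
Step 11. [r8c9∈{2}] r8c9's peers cover all but 2, so r8c9=2.
Step 12. [r1c5∈{7}] nothing but 7 survives at r1c5 ⇒ r1c5=7.
Step 13. [r3c5∈{4}] only 4 remains possible at r3c5, so r3c5=4.
Step 14. [r2c8∈{4,5,7}] in row 2, 4 fits only at r2c8. So r2c8=4.
Step 15. [r2c9∈{5,8}] 5 has one home in row 2: r2c9, so r2c9=5.
Step 16. [r9c2∈{2}] r9c2 has the single candidate 2. So r9c2=2.
Step 17. [r2c3∈{7}] r2c3 is down to just 7, so r2c3=7.
Step 18. [r2c1∈{1}] nothing but 1 survives at r2c1. So r2c1=1.
Step 19. [r6c7∈{1}] r6c7 has the single candidate 1, so r6c7=1.
Step 20. [r9c4∈{6}] nothing but 6 survives at r9c4 ⇒ r9c4=6.
Step 21. [r2c5∈{2}] nothing but 2 survives at r2c5. So r2c5=2.
Step 22. [r9c7∈{4}] r9c7's peers cover all but 4. So r9c7=4.
Step 23. [r8c2∈{3}] r8c2's peers cover all but 3, so r8c2=3.
Step 24. [r4c8∈{5}] r4c8 has the single candidate 5. So r4c8=5.
Step 25. [r2c2∈{8}] r2c2's peers cover all but 8. So r2c2=8.
Step 26. [r5c7∈{7}] r5c7 has the single candidate 7 ⇒ r5c7=7.
Step 27. [r9c8∈{9}] r9c8 is down to just 9, so r9c8=9.
Step 28. [r2c6∈{6}] r2c6's peers cover all but 6. So r2c6=6.
Step 29. [r4c7∈{2}] r4c7's peers cover all but 2, so r4c7=2.
Step 30. [r3c4∈{1}] only 1 remains possible at r3c4, so r3c4=1.
Step 31. [r4c9∈{6}] nothing but 6 survives at r4c9, so r4c9=6.
Step 32. [r4c6∈{3}] only 3 remains possible at r4c6, so r4c6=3.
Step 33. [r3c9∈{8}] r3c9's peers cover all but 8, so r3c9=8.
Step 34. [r1c4∈{9}] only 9 remains possible at r1c4. So r1c4=9.
Step 35. [r3c8∈{7}] r3c8 is down to just 7, so r3c8=7.
Step 36. [r7c7∈{8}] r7c7's peers cover all but 8. So r7c7=8.
Step 37. [r7c3∈{9}] r7c3 is down to just 9. So r7c3=9.

Answer: 3 5 4 9 7 8 6 2 1 / 1 8 7 3 2 6 9 4 5 / 6 9 2 1 4 5 3 7 8 / 9 7 8 4 1 3 2 5 6 / 5 1 6 8 9 2 7 3 4 / 2 4 3 5 6 7 1 8 9 / 7 6 9 2 5 4 8 1 3 / 4 3 1 7 8 9 5 6 2 / 8 2 5 6 3 1 4 9 7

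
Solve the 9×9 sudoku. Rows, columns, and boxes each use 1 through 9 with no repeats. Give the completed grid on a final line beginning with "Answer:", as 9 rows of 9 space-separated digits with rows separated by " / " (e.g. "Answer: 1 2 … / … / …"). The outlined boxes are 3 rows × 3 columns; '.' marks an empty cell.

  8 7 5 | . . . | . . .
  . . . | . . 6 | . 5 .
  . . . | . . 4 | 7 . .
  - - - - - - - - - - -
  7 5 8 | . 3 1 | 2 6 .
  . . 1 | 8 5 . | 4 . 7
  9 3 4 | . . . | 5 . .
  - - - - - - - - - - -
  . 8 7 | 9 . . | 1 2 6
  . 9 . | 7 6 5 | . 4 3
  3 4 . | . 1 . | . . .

Step 1. [r9c4∈{2}] nothing but 2 survives at r9c4 ⇒ r9c4=2.
Step 2. [r4c9∈{9}] r4c9 has the single candidate 9 ⇒ r4c9=9.
Step 3. [r2c5∈{2,7,8,9}] r2c5 is the only open cell in row 2 admitting 7, so r2c5=7.
Step 4. [r6c5∈{2}] r6c5 is down to just 2, so r6c5=2.
Step 5. [r8c7∈{8}] r8c7 has the single candidate 8 ⇒ r8c7=8.
Step 6. [r2c9∈{1,2,4,8}] across row 2, 8 lands solely at r2c9. So r2c9=8.
Step 7. [r1c5∈{9}] nothing but 9 survives at r1c5 ⇒ r1c5=9.
Step 8. [r8c3∈{2}] nothing but 2 survives at r8c3 ⇒ r8c3=2.
Step 9. [r6c9∈{1}] r6c9's peers cover all but 1 ⇒ r6c9=1.
Step 10. [r3c9∈{2}] r3c9 has the single candidate 2 ⇒ r3c9=2.
Step 11. [r8c1∈{1}] r8c1's peers cover all but 1 ⇒ r8c1=1.
Step 12. [r3c1∈{6}] r3c1 is down to just 6, so r3c1=6.
Step 13. [r3c2∈{1}] only 1 remains possible at r3c2. So r3c2=1.
Step 14. [r2c2∈{2}] only 2 remains possible at r2c2. So r2c2=2.
Step 15. [r5c8∈{3}] nothing but 3 survives at r5c8. So r5c8=3.
Step 16. [r3c8∈{9}] r3c8 is down to just 9 ⇒ r3c8=9.
Step 17. [r2c7∈{3}] only 3 remains possible at r2c7, so r2c7=3.
Step 18. [r7c6∈{3}] r7c6 has the single candidate 3 ⇒ r7c6=3.
Step 19. [r1c4∈{1,3}] in row 1, 3 fits only at r1c4 ⇒ r1c4=3.
Step 20. [r4c4∈{4}] r4c4's peers cover all but 4. So r4c4=4.
Step 21. [r2c1∈{4}] only 4 remains possible at r2c1 ⇒ r2c1=4.
Step 22. [r9c8∈{7}] r9c8's peers cover all but 7, so r9c8=7.
Step 23. [r1c6∈{2}] r1c6 is down to just 2 ⇒ r1c6=2.
Step 24. [r9c9∈{5}] only 5 remains possible at r9c9 ⇒ r9c9=5.
Step 25. [r3c5∈{8}] r3c5 has the single candidate 8, so r3c5=8.
Step 26. [r2c4∈{1}] only 1 remains possible at r2c4, so r2c4=1.
Step 27. [r3c4∈{5}] r3c4 is down to just 5, so r3c4=5.
Step 28. [r9c7∈{9}] nothing but 9 survives at r9c7 ⇒ r9c7=9.
Step 29. [r9c3∈{6}] nothing but 6 survives at r9c3, so r9c3=6.
Step 30. [r5c6∈{9}] only 9 remains possible at r5c6 ⇒ r5c6=9.
Step 31. [r1c7∈{6}] nothing but 6 survives at r1c7. So r1c7=6.
Step 32. [r7c1∈{5}] nothing but 5 survives at r7c1, so r7c1=5.
Step 33. [r1c9∈{4}] r1c9's peers cover all but 4. So r1c9=4.
Step 34. [r6c4∈{6}] r6c4 has the single candidate 6, so r6c4=6.
Step 35. [r7c5∈{4}] r7c5's peers cover all but 4, so r7c5=4.
Step 36. [r9c6∈{8}] only 8 remains possible at r9c6. So r9c6=8.
Step 37. [r6c6∈{7}] r6c6's peers cover all but 7. So r6c6=7.
Step 38. [r5c1∈{2}] only 2 remains possible at r5c1. So r5c1=2.
Step 39. [r1c8∈{1}] nothing but 1 survives at r1c8. So r1c8=1.
Step 40. [r3c3∈{3}] r3c3 is down to just 3, so r3c3=3.
Step 41. [r5c2∈{6}] r5c2 is down to just 6, so r5c2=6.
Step 42. [r6c8∈{8}] only 8 remains possible at r6c8 ⇒ r6c8=8.
Step 43. [r2c3∈{9}] nothing but 9 survives at r2c3 ⇒ r2c3=9.

Answer: 8 7 5 3 9 2 6 1 4 / 4 2 9 1 7 6 3 5 8 / 6 1 3 5 8 4 7 9 2 / 7 5 8 4 3 1 2 6 9 / 2 6 1 8 5 9 4 3 7 / 9 3 4 6 2 7 5 8 1 / 5 8 7 9 4 3 1 2 6 / 1 9 2 7 6 5 8 4 3 / 3 4 6 2 1 8 9 7 5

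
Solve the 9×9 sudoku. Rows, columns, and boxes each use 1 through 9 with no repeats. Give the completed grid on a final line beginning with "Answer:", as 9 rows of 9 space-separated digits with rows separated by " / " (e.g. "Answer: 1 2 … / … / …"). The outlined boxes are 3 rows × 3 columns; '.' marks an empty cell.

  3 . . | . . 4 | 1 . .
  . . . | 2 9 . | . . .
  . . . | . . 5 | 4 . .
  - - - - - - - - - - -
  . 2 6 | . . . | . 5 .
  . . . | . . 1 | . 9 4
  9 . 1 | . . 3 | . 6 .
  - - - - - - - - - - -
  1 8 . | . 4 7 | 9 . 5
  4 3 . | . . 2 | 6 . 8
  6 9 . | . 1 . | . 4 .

Step 1. [r2c6∈{6,8}] 6 has one home in col 6: r2c6, so r2c6=6.
Step 2. [r2c7∈{3,5,7,8}] across col 7, 5 lands solely at r2c7, so r2c7=5.
Step 3. [r5c1∈{5,7,8}] across col 1, 5 lands solely at r5c1, so r5c1=5.
Step 4. [r5c2∈{7}] only 7 remains possible at r5c2, so r5c2=7.
Step 5. [r4c1∈{8}] nothing but 8 survives at r4c1, so r4c1=8.
Step 6. [r4c5∈{7}] nothing but 7 survives at r4c5 ⇒ r4c5=7.
Step 7. [r1c5∈{8}] r1c5 is down to just 8, so r1c5=8.
Step 8. [r2c1∈{7}] only 7 remains possible at r2c1, so r2c1=7.
Step 9. [r2c9∈{3}] r2c9 is down to just 3 ⇒ r2c9=3.
Step 10. [r8c5∈{5}] r8c5 has the single candidate 5 ⇒ r8c5=5.
Step 11. [r3c1∈{2}] r3c1 is down to just 2. So r3c1=2.
Step 12. [r7c8∈{2,3}] across col 8, 3 lands solely at r7c8. So r7c8=3.
Step 13. [r3c4∈{1,3,7}] col 4 places 1 nowhere but r3c4 ⇒ r3c4=1.
Step 14. [r6c5∈{2}] nothing but 2 survives at r6c5. So r6c5=2.
Step 15. [r6c9∈{7}] nothing but 7 survives at r6c9, so r6c9=7.
Step 16. [r9c9∈{2}] only 2 remains possible at r9c9 ⇒ r9c9=2.
Step 17. [r3c8∈{7,8}] 7 has one home in row 3: r3c8 ⇒ r3c8=7.
Step 18. [r2c3∈{4,8}] col 3 places 4 nowhere but r2c3. So r2c3=4.
Step 19. [r6c4∈{4,5,8}] 5 has one home in row 6: r6c4. So r6c4=5.
Step 20. [r5c4∈{6,8}] across box 5, 8 lands solely at r5c4, so r5c4=8.
Step 21. [r3c2∈{6}] r3c2 has the single candidate 6, so r3c2=6.
Step 22. [r9c3∈{5,7}] in row 9, 5 fits only at r9c3 ⇒ r9c3=5.
Step 23. [r1c3∈{9}] nothing but 9 survives at r1c3. So r1c3=9.
Step 24. [r4c6∈{9}] r4c6's peers cover all but 9. So r4c6=9.
Step 25. [r5c3∈{3}] r5c3 has the single candidate 3. So r5c3=3.
Step 26. [r9c6∈{8}] nothing but 8 survives at r9c6, so r9c6=8.
Step 27. [r5c5∈{6}] r5c5's peers cover all but 6. So r5c5=6.
Step 28. [r5c7∈{2}] nothing but 2 survives at r5c7 ⇒ r5c7=2.
Step 29. [r3c9∈{9}] nothing but 9 survives at r3c9 ⇒ r3c9=9.
Step 30. [r1c2∈{5}] r1c2 is down to just 5, so r1c2=5.
Step 31. [r2c8∈{8}] r2c8 has the single candidate 8. So r2c8=8.
Step 32. [r6c2∈{4}] r6c2's peers cover all but 4, so r6c2=4.
Step 33. [r3c3∈{8}] nothing but 8 survives at r3c3, so r3c3=8.
Step 34. [r6c7∈{8}] r6c7 is down to just 8. So r6c7=8.
Step 35. [r4c7∈{3}] only 3 remains possible at r4c7 ⇒ r4c7=3.
Step 36. [r3c5∈{3}] r3c5 has the single candidate 3, so r3c5=3.
Step 37. [r7c4∈{6}] only 6 remains possible at r7c4. So r7c4=6.
Step 38. [r4c4∈{4}] only 4 remains possible at r4c4 ⇒ r4c4=4.
Step 39. [r1c4∈{7}] nothing but 7 survives at r1c4. So r1c4=7.
Step 40. [r1c9∈{6}] only 6 remains possible at r1c9, so r1c9=6.
Step 41. [r7c3∈{2}] r7c3's peers cover all but 2, so r7c3=2.
Step 42. [r9c4∈{3}] r9c4 is down to just 3. So r9c4=3.
Step 43. [r8c3∈{7}] only 7 remains possible at r8c3 ⇒ r8c3=7.
Step 44. [r8c8∈{1}] r8c8 is down to just 1 ⇒ r8c8=1.
Step 45. [r4c9∈{1}] nothing but 1 survives at r4c9 ⇒ r4c9=1.
Step 46. [r9c7∈{7}] r9c7's peers cover all but 7 ⇒ r9c7=7.
Step 47. [r1c8∈{2}] r1c8's peers cover all but 2, so r1c8=2.
Step 48. [r2c2∈{1}] r2c2 is down to just 1. So r2c2=1.
Step 49. [r8c4∈{9}] r8c4 is down to just 9. So r8c4=9.

Answer: 3 5 9 7 8 4 1 2 6 / 7 1 4 2 9 6 5 8 3 / 2 6 8 1 3 5 4 7 9 / 8 2 6 4 7 9 3 5 1 / 5 7 3 8 6 1 2 9 4 / 9 4 1 5 2 3 8 6 7 / 1 8 2 6 4 7 9 3 5 / 4 3 7 9 5 2 6 1 8 / 6 9 5 3 1 8 7 4 2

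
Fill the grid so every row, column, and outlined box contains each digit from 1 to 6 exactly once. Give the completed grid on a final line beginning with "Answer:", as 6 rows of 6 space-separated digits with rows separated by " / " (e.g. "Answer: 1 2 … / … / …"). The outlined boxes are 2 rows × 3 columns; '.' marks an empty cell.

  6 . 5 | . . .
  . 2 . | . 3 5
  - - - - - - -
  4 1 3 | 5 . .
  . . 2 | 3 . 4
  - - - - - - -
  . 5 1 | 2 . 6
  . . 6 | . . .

Step 1. [r6c2∈{3,4}] in box 5, 4 fits only at r6c2 ⇒ r6c2=4.
Step 2. [r6c4∈{1}] only 1 remains possible at r6c4, so r6c4=1.
Step 3. [r3c6∈{2}] nothing but 2 survives at r3c6. So r3c6=2.
Step 4. [r4c5∈{1,6}] r4c5 is the only open cell in row 4 admitting 1. So r4c5=1.
Step 5. [r1c4∈{4}] r1c4's peers cover all but 4. So r1c4=4.
Step 6. [r6c1∈{2,3}] r6c1 is the only open cell in row 6 admitting 2, so r6c1=2.
Step 7. [r5c5∈{4}] r5c5's peers cover all but 4 ⇒ r5c5=4.
Step 8. [r5c1∈{3}] r5c1 has the single candidate 3. So r5c1=3.
Step 9. [r4c1∈{5}] r4c1's peers cover all but 5 ⇒ r4c1=5.
Step 10. [r1c2∈{3}] only 3 remains possible at r1c2. So r1c2=3.
Step 11. [r6c6∈{3}] r6c6 has the single candidate 3 ⇒ r6c6=3.
Step 12. [r2c1∈{1}] r2c1 is down to just 1. So r2c1=1.
Step 13. [r2c4∈{6}] nothing but 6 survives at r2c4, so r2c4=6.
Step 14. [r2c3∈{4}] r2c3 is down to just 4, so r2c3=4.
Step 15. [r1c6∈{1}] only 1 remains possible at r1c6. So r1c6=1.
Step 16. [r4c2∈{6}] r4c2's peers cover all but 6 ⇒ r4c2=6.
Step 17. [r6c5∈{5}] r6c5's peers cover all but 5, so r6c5=5.
Step 18. [r3c5∈{6}] nothing but 6 survives at r3c5, so r3c5=6.
Step 19. [r1c5∈{2}] r1c5's peers cover all but 2. So r1c5=2.

Answer: 6 3 5 4 2 1 / 1 2 4 6 3 5 / 4 1 3 5 6 2 / 5 6 2 3 1 4 / 3 5 1 2 4 6 / 2 4 6 1 5 3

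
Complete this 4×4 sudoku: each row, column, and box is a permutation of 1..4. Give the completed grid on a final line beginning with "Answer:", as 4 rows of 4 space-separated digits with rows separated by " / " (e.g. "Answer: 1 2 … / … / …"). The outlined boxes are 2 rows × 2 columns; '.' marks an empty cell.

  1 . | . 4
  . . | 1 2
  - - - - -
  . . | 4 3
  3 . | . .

Step 1. [r4c2∈{1,2,4}] in row 4, 4 fits only at r4c2, so r4c2=4.
Step 2. [r1c2∈{2,3}] r1c2 is the only open cell in row 1 admitting 2, so r1c2=2.
Step 3. [r3c1∈{2}] only 2 remains possible at r3c1. So r3c1=2.
Step 4. [r4c3∈{2}] r4c3 has the single candidate 2 ⇒ r4c3=2.
Step 5. [r1c3∈{3}] r1c3's peers cover all but 3, so r1c3=3.
Step 6. [r2c1∈{4}] r2c1's peers cover all but 4. So r2c1=4.
Step 7. [r2c2∈{3}] nothing but 3 survives at r2c2 ⇒ r2c2=3.
Step 8. [r4c4∈{1}] r4c4's peers cover all but 1. So r4c4=1.
Step 9. [r3c2∈{1}] r3c2 is down to just 1. So r3c2=1.

Answer: 1 2 3 4 / 4 3 1 2 / 2 1 4 3 / 3 4 2 1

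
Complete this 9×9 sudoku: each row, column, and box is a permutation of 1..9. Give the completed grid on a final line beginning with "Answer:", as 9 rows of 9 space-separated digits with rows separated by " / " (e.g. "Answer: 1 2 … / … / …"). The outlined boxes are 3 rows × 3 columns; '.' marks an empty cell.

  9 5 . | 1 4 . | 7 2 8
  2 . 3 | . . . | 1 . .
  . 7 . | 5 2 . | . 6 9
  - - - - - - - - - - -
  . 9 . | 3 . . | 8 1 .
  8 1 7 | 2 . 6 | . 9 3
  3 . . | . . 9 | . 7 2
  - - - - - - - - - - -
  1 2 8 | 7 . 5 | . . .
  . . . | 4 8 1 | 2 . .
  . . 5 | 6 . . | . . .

Step 1. [r5c7∈{4,5}] across row 5, 4 lands solely at r5c7 ⇒ r5c7=4.
Step 2. [r2c2∈{4,6,8}] r2c2 is the only open cell in col 2 admitting 8, so r2c2=8.
Step 3. [r4c1∈{4,5,6}] 5 has one home in col 1: r4c1 ⇒ r4c1=5.
Step 4. [r4c9∈{6}] r4c9's peers cover all but 6. So r4c9=6.
Step 5. [r7c9∈{4}] nothing but 4 survives at r7c9, so r7c9=4.
Step 6. [r7c8∈{3}] nothing but 3 survives at r7c8, so r7c8=3.
Step 7. [r7c5∈{9}] nothing but 9 survives at r7c5 ⇒ r7c5=9.
Step 8. [r8c1∈{6,7}] r8c1 is the only open cell in col 1 admitting 6, so r8c1=6.
Step 9. [r3c1∈{4}] r3c1 has the single candidate 4. So r3c1=4.
Step 10. [r2c9∈{5}] r2c9 is down to just 5, so r2c9=5.
Step 11. [r1c6∈{3}] nothing but 3 survives at r1c6. So r1c6=3.
Step 12. [r4c5∈{7}] r4c5 has the single candidate 7 ⇒ r4c5=7.
Step 13. [r9c2∈{3,4}] row 9 places 4 nowhere but r9c2, so r9c2=4.
Step 14. [r6c3∈{4,6}] across row 6, 4 lands solely at r6c3 ⇒ r6c3=4.
Step 15. [r9c9∈{1,7}] row 9 places 1 nowhere but r9c9 ⇒ r9c9=1.
Step 16. [r5c5∈{5}] only 5 remains possible at r5c5. So r5c5=5.
Step 17. [r8c2∈{3}] nothing but 3 survives at r8c2. So r8c2=3.
Step 18. [r6c4∈{8}] only 8 remains possible at r6c4. So r6c4=8.
Step 19. [r3c3∈{1}] only 1 remains possible at r3c3 ⇒ r3c3=1.
Step 20. [r6c7∈{5}] only 5 remains possible at r6c7 ⇒ r6c7=5.
Step 21. [r9c8∈{8}] r9c8 has the single candidate 8. So r9c8=8.
Step 22. [r8c3∈{9}] only 9 remains possible at r8c3, so r8c3=9.
Step 23. [r4c3∈{2}] r4c3's peers cover all but 2 ⇒ r4c3=2.
Step 24. [r2c5∈{6}] nothing but 6 survives at r2c5, so r2c5=6.
Step 25. [r6c2∈{6}] r6c2 has the single candidate 6. So r6c2=6.
Step 26. [r3c7∈{3}] r3c7 has the single candidate 3 ⇒ r3c7=3.
Step 27. [r9c7∈{9}] r9c7 has the single candidate 9 ⇒ r9c7=9.
Step 28. [r8c8∈{5}] r8c8's peers cover all but 5 ⇒ r8c8=5.
Step 29. [r7c7∈{6}] r7c7 is down to just 6 ⇒ r7c7=6.
Step 30. [r2c4∈{9}] r2c4's peers cover all but 9. So r2c4=9.
Step 31. [r4c6∈{4}] r4c6's peers cover all but 4, so r4c6=4.
Step 32. [r2c8∈{4}] nothing but 4 survives at r2c8. So r2c8=4.
Step 33. [r3c6∈{8}] r3c6's peers cover all but 8. So r3c6=8.
Step 34. [r1c3∈{6}] r1c3's peers cover all but 6. So r1c3=6.
Step 35. [r2c6∈{7}] r2c6 has the single candidate 7, so r2c6=7.
Step 36. [r6c5∈{1}] r6c5 is down to just 1. So r6c5=1.
Step 37. [r8c9∈{7}] nothing but 7 survives at r8c9, so r8c9=7.
Step 38. [r9c5∈{3}] only 3 remains possible at r9c5, so r9c5=3.
Step 39. [r9c1∈{7}] r9c1 has the single candidate 7 ⇒ r9c1=7.
Step 40. [r9c6∈{2}] r9c6 is down to just 2, so r9c6=2.

Answer: 9 5 6 1 4 3 7 2 8 / 2 8 3 9 6 7 1 4 5 / 4 7 1 5 2 8 3 6 9 / 5 9 2 3 7 4 8 1 6 / 8 1 7 2 5 6 4 9 3 / 3 6 4 8 1 9 5 7 2 / 1 2 8 7 9 5 6 3 4 / 6 3 9 4 8 1 2 5 7 / 7 4 5 6 3 2 9 8 1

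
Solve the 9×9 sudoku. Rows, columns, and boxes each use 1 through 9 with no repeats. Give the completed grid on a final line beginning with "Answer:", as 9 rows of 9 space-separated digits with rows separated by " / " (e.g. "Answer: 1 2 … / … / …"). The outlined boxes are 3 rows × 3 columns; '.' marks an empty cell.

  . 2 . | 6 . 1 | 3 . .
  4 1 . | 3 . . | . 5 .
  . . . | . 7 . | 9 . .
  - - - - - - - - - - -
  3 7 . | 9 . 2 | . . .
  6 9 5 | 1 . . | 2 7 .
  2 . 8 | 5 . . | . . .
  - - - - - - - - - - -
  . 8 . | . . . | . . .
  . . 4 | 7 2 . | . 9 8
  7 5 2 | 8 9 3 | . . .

Step 1. [r7c5∈{1,4,5,6}] 1 has one home in col 5: r7c5. So r7c5=1.
Step 2. [r2c5∈{8}] only 8 remains possible at r2c5 ⇒ r2c5=8.
Step 3. [r7c4∈{4}] r7c4 has the single candidate 4. So r7c4=4.
Step 4. [r2c9∈{2,6,7}] 2 has one home in row 2: r2c9 ⇒ r2c9=2.
Step 5. [r6c2∈{4}] r6c2 is down to just 4 ⇒ r6c2=4.
Step 6. [r4c7∈{1,4,5,6,8}] col 7 places 8 nowhere but r4c7 ⇒ r4c7=8.
Step 7. [r9c7∈{1,4,6}] across col 7, 4 lands solely at r9c7, so r9c7=4.
Step 8. [r4c9∈{1,4,5,6}] row 4 places 5 nowhere but r4c9. So r4c9=5.
Step 9. [r8c2∈{3,6}] row 8 places 3 nowhere but r8c2, so r8c2=3.
Step 10. [r7c3∈{6,9}] r7c3 is the only open cell in box 7 admitting 6. So r7c3=6.
Step 11. [r2c7∈{6,7}] 6 has one home in row 2: r2c7 ⇒ r2c7=6.
Step 12. [r6c7∈{1}] nothing but 1 survives at r6c7, so r6c7=1.
Step 13. [r1c9∈{4,7}] box 3 places 7 nowhere but r1c9 ⇒ r1c9=7.
Step 14. [r1c5∈{4,5}] r1c5 is the only open cell in col 5 admitting 5 ⇒ r1c5=5.
Step 15. [r1c8∈{4,8}] 4 has one home in row 1: r1c8. So r1c8=4.
Step 16. [r4c8∈{6}] r4c8 is down to just 6, so r4c8=6.
Step 17. [r6c8∈{3}] nothing but 3 survives at r6c8. So r6c8=3.
Step 18. [r3c9∈{1}] nothing but 1 survives at r3c9 ⇒ r3c9=1.
Step 19. [r1c1∈{8,9}] 8 has one home in row 1: r1c1, so r1c1=8.
Step 20. [r5c9∈{4}] r5c9's peers cover all but 4. So r5c9=4.
Step 21. [r8c6∈{5,6}] in row 8, 6 fits only at r8c6 ⇒ r8c6=6.
Step 22. [r8c7∈{5}] nothing but 5 survives at r8c7, so r8c7=5.
Step 23. [r2c6∈{9}] nothing but 9 survives at r2c6 ⇒ r2c6=9.
Step 24. [r3c4∈{2}] nothing but 2 survives at r3c4, so r3c4=2.
Step 25. [r3c8∈{8}] nothing but 8 survives at r3c8, so r3c8=8.
Step 26. [r3c1∈{5}] nothing but 5 survives at r3c1. So r3c1=5.
Step 27. [r3c3∈{3}] r3c3 is down to just 3 ⇒ r3c3=3.
Step 28. [r5c6∈{8}] only 8 remains possible at r5c6, so r5c6=8.
Step 29. [r7c1∈{9}] r7c1's peers cover all but 9. So r7c1=9.
Step 30. [r9c8∈{1}] r9c8 has the single candidate 1 ⇒ r9c8=1.
Step 31. [r5c5∈{3}] only 3 remains possible at r5c5 ⇒ r5c5=3.
Step 32. [r3c2∈{6}] nothing but 6 survives at r3c2 ⇒ r3c2=6.
Step 33. [r1c3∈{9}] r1c3 is down to just 9, so r1c3=9.
Step 34. [r6c6∈{7}] r6c6 is down to just 7. So r6c6=7.
Step 35. [r4c5∈{4}] r4c5's peers cover all but 4, so r4c5=4.
Step 36. [r7c7∈{7}] only 7 remains possible at r7c7, so r7c7=7.
Step 37. [r2c3∈{7}] r2c3 has the single candidate 7 ⇒ r2c3=7.
Step 38. [r6c5∈{6}] only 6 remains possible at r6c5, so r6c5=6.
Step 39. [r9c9∈{6}] r9c9 has the single candidate 6 ⇒ r9c9=6.
Step 40. [r7c8∈{2}] nothing but 2 survives at r7c8. So r7c8=2.
Step 41. [r6c9∈{9}] nothing but 9 survives at r6c9. So r6c9=9.
Step 42. [r3c6∈{4}] r3c6's peers cover all but 4. So r3c6=4.
Step 43. [r7c9∈{3}] r7c9 has the single candidate 3, so r7c9=3.
Step 44. [r7c6∈{5}] nothing but 5 survives at r7c6. So r7c6=5.
Step 45. [r8c1∈{1}] r8c1's peers cover all but 1, so r8c1=1.
Step 46. [r4c3∈{1}] r4c3's peers cover all but 1 ⇒ r4c3=1.

Answer: 8 2 9 6 5 1 3 4 7 / 4 1 7 3 8 9 6 5 2 / 5 6 3 2 7 4 9 8 1 / 3 7 1 9 4 2 8 6 5 / 6 9 5 1 3 8 2 7 4 / 2 4 8 5 6 7 1 3 9 / 9 8 6 4 1 5 7 2 3 / 1 3 4 7 2 6 5 9 8 / 7 5 2 8 9 3 4 1 6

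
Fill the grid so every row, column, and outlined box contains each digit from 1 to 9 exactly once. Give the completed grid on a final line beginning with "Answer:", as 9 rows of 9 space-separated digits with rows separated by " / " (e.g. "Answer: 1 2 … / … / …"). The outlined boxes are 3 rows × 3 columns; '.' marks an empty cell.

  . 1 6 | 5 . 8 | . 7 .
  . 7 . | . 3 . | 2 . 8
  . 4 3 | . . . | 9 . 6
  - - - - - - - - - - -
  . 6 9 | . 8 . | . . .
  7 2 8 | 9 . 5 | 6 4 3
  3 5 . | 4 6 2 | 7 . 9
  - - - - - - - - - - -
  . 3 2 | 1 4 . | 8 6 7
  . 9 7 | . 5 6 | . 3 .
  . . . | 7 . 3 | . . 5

Step 1. [r3c1∈{2,5,8}] 8 has one home in row 3: r3c1. So r3c1=8.
Step 2. [r9c3∈{1,4}] 4 has one home in col 3: r9c3, so r9c3=4.
Step 3. [r9c7∈{1}] r9c7 has the single candidate 1, so r9c7=1.
Step 4. [r4c9∈{1,2}] across col 9, 1 lands solely at r4c9, so r4c9=1.
Step 5. [r3c5∈{1,2,7}] col 5 places 7 nowhere but r3c5. So r3c5=7.
Step 6. [r8c9∈{2,4}] in col 9, 2 fits only at r8c9. So r8c9=2.
Step 7. [r3c8∈{1,5}] 5 has one home in row 3: r3c8 ⇒ r3c8=5.
Step 8. [r2c6∈{1,4,9}] in row 2, 4 fits only at r2c6, so r2c6=4.
Step 9. [r1c5∈{2,9}] box 2 places 9 nowhere but r1c5, so r1c5=9.
Step 10. [r1c9∈{4}] nothing but 4 survives at r1c9. So r1c9=4.
Step 11. [r2c3∈{5}] r2c3's peers cover all but 5, so r2c3=5.
Step 12. [r5c5∈{1}] r5c5 has the single candidate 1, so r5c5=1.
Step 13. [r9c8∈{9}] only 9 remains possible at r9c8. So r9c8=9.
Step 14. [r2c1∈{9}] r2c1's peers cover all but 9 ⇒ r2c1=9.
Step 15. [r7c6∈{9}] r7c6 is down to just 9, so r7c6=9.
Step 16. [r3c6∈{1}] nothing but 1 survives at r3c6. So r3c6=1.
Step 17. [r8c4∈{8}] nothing but 8 survives at r8c4, so r8c4=8.
Step 18. [r2c4∈{6}] r2c4 is down to just 6 ⇒ r2c4=6.
Step 19. [r9c5∈{2}] r9c5 has the single candidate 2 ⇒ r9c5=2.
Step 20. [r9c1∈{6}] nothing but 6 survives at r9c1. So r9c1=6.
Step 21. [r1c1∈{2}] nothing but 2 survives at r1c1 ⇒ r1c1=2.
Step 22. [r8c1∈{1}] only 1 remains possible at r8c1, so r8c1=1.
Step 23. [r4c4∈{3}] only 3 remains possible at r4c4 ⇒ r4c4=3.
Step 24. [r9c2∈{8}] r9c2's peers cover all but 8 ⇒ r9c2=8.
Step 25. [r4c6∈{7}] r4c6 is down to just 7 ⇒ r4c6=7.
Step 26. [r3c4∈{2}] r3c4 is down to just 2. So r3c4=2.
Step 27. [r8c7∈{4}] nothing but 4 survives at r8c7 ⇒ r8c7=4.
Step 28. [r1c7∈{3}] only 3 remains possible at r1c7 ⇒ r1c7=3.
Step 29. [r4c1∈{4}] r4c1 is down to just 4. So r4c1=4.
Step 30. [r4c8∈{2}] r4c8's peers cover all but 2 ⇒ r4c8=2.
Step 31. [r2c8∈{1}] r2c8's peers cover all but 1 ⇒ r2c8=1.
Step 32. [r6c8∈{8}] nothing but 8 survives at r6c8, so r6c8=8.
Step 33. [r7c1∈{5}] r7c1's peers cover all but 5. So r7c1=5.
Step 34. [r4c7∈{5}] r4c7's peers cover all but 5 ⇒ r4c7=5.
Step 35. [r6c3∈{1}] r6c3 has the single candidate 1. So r6c3=1.

Answer: 2 1 6 5 9 8 3 7 4 / 9 7 5 6 3 4 2 1 8 / 8 4 3 2 7 1 9 5 6 / 4 6 9 3 8 7 5 2 1 / 7 2 8 9 1 5 6 4 3 / 3 5 1 4 6 2 7 8 9 / 5 3 2 1 4 9 8 6 7 / 1 9 7 8 5 6 4 3 2 / 6 8 4 7 2 3 1 9 5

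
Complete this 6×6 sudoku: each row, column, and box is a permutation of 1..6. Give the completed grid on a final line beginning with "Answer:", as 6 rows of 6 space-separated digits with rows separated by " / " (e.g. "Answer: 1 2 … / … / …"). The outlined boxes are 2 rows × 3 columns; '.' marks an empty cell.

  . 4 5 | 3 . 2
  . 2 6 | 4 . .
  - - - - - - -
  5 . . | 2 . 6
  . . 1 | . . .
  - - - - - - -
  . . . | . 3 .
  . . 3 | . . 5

Step 1. [r4c1∈{2,3,4,6}] in row 4, 2 fits only at r4c1, so r4c1=2.
Step 2. [r1c1∈{1}] r1c1's peers cover all but 1, so r1c1=1.
Step 3. [r3c5∈{1,4}] 1 has one home in row 3: r3c5. So r3c5=1.
Step 4. [r4c2∈{3,6}] in row 4, 6 fits only at r4c2 ⇒ r4c2=6.
Step 5. [r6c2∈{1}] nothing but 1 survives at r6c2 ⇒ r6c2=1.
Step 6. [r6c4∈{6}] r6c4 has the single candidate 6, so r6c4=6.
Step 7. [r6c1∈{4}] nothing but 4 survives at r6c1. So r6c1=4.
Step 8. [r5c6∈{1,4}] 4 has one home in row 5: r5c6, so r5c6=4.
Step 9. [r4c4∈{5}] r4c4 is down to just 5 ⇒ r4c4=5.
Step 10. [r2c1∈{3}] r2c1's peers cover all but 3. So r2c1=3.
Step 11. [r4c6∈{3}] r4c6's peers cover all but 3. So r4c6=3.
Step 12. [r2c6∈{1}] r2c6's peers cover all but 1, so r2c6=1.
Step 13. [r5c3∈{2}] r5c3's peers cover all but 2, so r5c3=2.
Step 14. [r3c3∈{4}] nothing but 4 survives at r3c3, so r3c3=4.
Step 15. [r5c1∈{6}] r5c1 has the single candidate 6. So r5c1=6.
Step 16. [r4c5∈{4}] nothing but 4 survives at r4c5, so r4c5=4.
Step 17. [r3c2∈{3}] only 3 remains possible at r3c2. So r3c2=3.
Step 18. [r5c2∈{5}] nothing but 5 survives at r5c2 ⇒ r5c2=5.
Step 19. [r1c5∈{6}] r1c5 is down to just 6 ⇒ r1c5=6.
Step 20. [r2c5∈{5}] nothing but 5 survives at r2c5, so r2c5=5.
Step 21. [r5c4∈{1}] only 1 remains possible at r5c4. So r5c4=1.
Step 22. [r6c5∈{2}] nothing but 2 survives at r6c5, so r6c5=2.

Answer: 1 4 5 3 6 2 / 3 2 6 4 5 1 / 5 3 4 2 1 6 / 2 6 1 5 4 3 / 6 5 2 1 3 4 / 4 1 3 6 2 5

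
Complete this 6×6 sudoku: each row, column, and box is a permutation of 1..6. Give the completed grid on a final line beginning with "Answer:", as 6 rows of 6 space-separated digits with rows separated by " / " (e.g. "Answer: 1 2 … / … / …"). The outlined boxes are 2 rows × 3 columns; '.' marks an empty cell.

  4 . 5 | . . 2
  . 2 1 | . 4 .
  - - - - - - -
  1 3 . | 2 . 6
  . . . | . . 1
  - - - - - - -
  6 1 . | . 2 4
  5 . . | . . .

Step 1. [r2c4∈{3,5,6}] in row 2, 6 fits only at r2c4 ⇒ r2c4=6.
Step 2. [r6c6∈{3}] only 3 remains possible at r6c6 ⇒ r6c6=3.
Step 3. [r4c4∈{3,4,5}] across col 4, 4 lands solely at r4c4. So r4c4=4.
Step 4. [r1c4∈{1,3}] col 4 places 3 nowhere but r1c4 ⇒ r1c4=3.
Step 5. [r6c3∈{2,4}] in row 6, 2 fits only at r6c3, so r6c3=2.
Step 6. [r4c2∈{5,6}] col 2 places 5 nowhere but r4c2 ⇒ r4c2=5.
Step 7. [r1c5∈{1}] nothing but 1 survives at r1c5 ⇒ r1c5=1.
Step 8. [r4c3∈{6}] only 6 remains possible at r4c3 ⇒ r4c3=6.
Step 9. [r4c5∈{3}] nothing but 3 survives at r4c5, so r4c5=3.
Step 10. [r3c5∈{5}] r3c5's peers cover all but 5, so r3c5=5.
Step 11. [r6c2∈{4}] r6c2's peers cover all but 4, so r6c2=4.
Step 12. [r3c3∈{4}] nothing but 4 survives at r3c3, so r3c3=4.
Step 13. [r6c5∈{6}] r6c5 has the single candidate 6, so r6c5=6.
Step 14. [r4c1∈{2}] r4c1's peers cover all but 2 ⇒ r4c1=2.
Step 15. [r2c1∈{3}] r2c1 has the single candidate 3, so r2c1=3.
Step 16. [r2c6∈{5}] r2c6 has the single candidate 5. So r2c6=5.
Step 17. [r5c3∈{3}] only 3 remains possible at r5c3, so r5c3=3.
Step 18. [r6c4∈{1}] only 1 remains possible at r6c4 ⇒ r6c4=1.
Step 19. [r5c4∈{5}] r5c4's peers cover all but 5. So r5c4=5.
Step 20. [r1c2∈{6}] r1c2 is down to just 6, so r1c2=6.

Answer: 4 6 5 3 1 2 / 3 2 1 6 4 5 / 1 3 4 2 5 6 / 2 5 6 4 3 1 / 6 1 3 5 2 4 / 5 4 2 1 6 3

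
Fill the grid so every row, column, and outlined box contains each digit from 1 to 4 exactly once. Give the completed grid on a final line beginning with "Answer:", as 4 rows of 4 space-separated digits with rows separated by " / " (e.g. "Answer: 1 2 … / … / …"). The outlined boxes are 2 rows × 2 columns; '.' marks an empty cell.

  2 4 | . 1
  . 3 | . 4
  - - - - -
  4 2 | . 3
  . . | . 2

Step 1. [r4c2∈{1}] only 1 remains possible at r4c2, so r4c2=1.
Step 2. [r1c3∈{3}] r1c3's peers cover all but 3. So r1c3=3.
Step 3. [r2c3∈{2}] r2c3 is down to just 2. So r2c3=2.
Step 4. [r3c3∈{1}] nothing but 1 survives at r3c3. So r3c3=1.
Step 5. [r4c1∈{3}] nothing but 3 survives at r4c1 ⇒ r4c1=3.
Step 6. [r2c1∈{1}] only 1 remains possible at r2c1. So r2c1=1.
Step 7. [r4c3∈{4}] r4c3 is down to just 4. So r4c3=4.

Answer: 2 4 3 1 / 1 3 2 4 / 4 2 1 3 / 3 1 4 2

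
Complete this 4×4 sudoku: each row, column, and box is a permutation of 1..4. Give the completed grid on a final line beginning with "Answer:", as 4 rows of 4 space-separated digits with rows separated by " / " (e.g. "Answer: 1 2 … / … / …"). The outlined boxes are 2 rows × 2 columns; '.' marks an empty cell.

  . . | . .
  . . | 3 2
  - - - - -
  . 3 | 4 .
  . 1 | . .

Step 1. [r1c4∈{1,4}] 4 has one home in col 4: r1c4. So r1c4=4.
Step 2. [r3c1∈{2}] r3c1 is down to just 2, so r3c1=2.
Step 3. [r2c1∈{1,4}] r2c1 is the only open cell in row 2 admitting 1 ⇒ r2c1=1.
Step 4. [r4c4∈{3}] r4c4 has the single candidate 3. So r4c4=3.
Step 5. [r2c2∈{4}] r2c2's peers cover all but 4 ⇒ r2c2=4.
Step 6. [r1c1∈{3}] r1c1 has the single candidate 3. So r1c1=3.
Step 7. [r1c2∈{2}] r1c2 is down to just 2 ⇒ r1c2=2.
Step 8. [r1c3∈{1}] only 1 remains possible at r1c3 ⇒ r1c3=1.
Step 9. [r4c1∈{4}] r4c1 is down to just 4. So r4c1=4.
Step 10. [r3c4∈{1}] r3c4 is down to just 1 ⇒ r3c4=1.
Step 11. [r4c3∈{2}] only 2 remains possible at r4c3. So r4c3=2.

Answer: 3 2 1 4 / 1 4 3 2 / 2 3 4 1 / 4 1 2 3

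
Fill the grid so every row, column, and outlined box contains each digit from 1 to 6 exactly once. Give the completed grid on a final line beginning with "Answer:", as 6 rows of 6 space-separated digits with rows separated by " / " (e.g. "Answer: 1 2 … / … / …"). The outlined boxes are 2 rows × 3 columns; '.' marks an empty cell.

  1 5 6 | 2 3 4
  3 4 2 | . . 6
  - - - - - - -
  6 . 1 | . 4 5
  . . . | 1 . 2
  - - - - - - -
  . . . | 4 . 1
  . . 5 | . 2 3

Step 1. [r4c2∈{3}] r4c2's peers cover all but 3, so r4c2=3.
Step 2. [r6c4∈{6}] r6c4's peers cover all but 6 ⇒ r6c4=6.
Step 3. [r6c1∈{4}] only 4 remains possible at r6c1. So r6c1=4.
Step 4. [r2c5∈{1,5}] across row 2, 1 lands solely at r2c5 ⇒ r2c5=1.
Step 5. [r3c2∈{2}] r3c2's peers cover all but 2, so r3c2=2.
Step 6. [r6c2∈{1}] r6c2 is down to just 1 ⇒ r6c2=1.
Step 7. [r5c2∈{6}] r5c2 is down to just 6, so r5c2=6.
Step 8. [r4c3∈{4}] only 4 remains possible at r4c3, so r4c3=4.
Step 9. [r5c3∈{3}] r5c3 has the single candidate 3, so r5c3=3.
Step 10. [r2c4∈{5}] r2c4 has the single candidate 5 ⇒ r2c4=5.
Step 11. [r4c5∈{6}] r4c5 is down to just 6. So r4c5=6.
Step 12. [r5c1∈{2}] nothing but 2 survives at r5c1 ⇒ r5c1=2.
Step 13. [r5c5∈{5}] r5c5 is down to just 5. So r5c5=5.
Step 14. [r4c1∈{5}] r4c1 has the single candidate 5. So r4c1=5.
Step 15. [r3c4∈{3}] r3c4 is down to just 3. So r3c4=3.

Answer: 1 5 6 2 3 4 / 3 4 2 5 1 6 / 6 2 1 3 4 5 / 5 3 4 1 6 2 / 2 6 3 4 5 1 / 4 1 5 6 2 3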